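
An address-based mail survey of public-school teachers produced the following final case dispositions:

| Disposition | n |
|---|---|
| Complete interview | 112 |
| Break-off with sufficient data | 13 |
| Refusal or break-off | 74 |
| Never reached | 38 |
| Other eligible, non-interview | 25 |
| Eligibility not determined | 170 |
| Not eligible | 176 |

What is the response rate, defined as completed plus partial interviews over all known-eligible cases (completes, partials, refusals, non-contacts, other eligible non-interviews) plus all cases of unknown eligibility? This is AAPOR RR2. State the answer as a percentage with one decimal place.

28.9%

Num: 112 + 13 = 125
Base: 112 + 13 + 74 + 38 + 25 + 170 = 432
RR2 = 125 / 432 = 0.2894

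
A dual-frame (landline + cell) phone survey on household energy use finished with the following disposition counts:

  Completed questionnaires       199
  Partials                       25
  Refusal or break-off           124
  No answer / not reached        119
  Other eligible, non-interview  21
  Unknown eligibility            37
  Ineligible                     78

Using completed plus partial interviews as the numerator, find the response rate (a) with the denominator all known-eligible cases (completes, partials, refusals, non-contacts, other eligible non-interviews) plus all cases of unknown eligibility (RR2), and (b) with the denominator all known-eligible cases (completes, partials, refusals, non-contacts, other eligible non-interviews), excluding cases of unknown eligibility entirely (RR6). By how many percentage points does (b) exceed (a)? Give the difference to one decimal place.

Num: 199 + 25 = 224
Base: 199 + 25 + 124 + 119 + 21 + 37 = 525
RR2 = 224 / 525 = 0.4267
Base: 199 + 25 + 124 + 119 + 21 = 488
RR6 = 224 / 488 = 0.4590
Difference = 45.90 − 42.67 = 3.23 percentage points

3.2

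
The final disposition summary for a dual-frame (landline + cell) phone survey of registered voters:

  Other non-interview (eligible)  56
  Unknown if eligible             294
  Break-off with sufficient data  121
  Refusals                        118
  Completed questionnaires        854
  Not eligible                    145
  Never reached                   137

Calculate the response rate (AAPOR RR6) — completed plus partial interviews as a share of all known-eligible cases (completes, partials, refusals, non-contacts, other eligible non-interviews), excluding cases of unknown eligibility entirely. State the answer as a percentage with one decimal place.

75.8%

Numerator → 854 + 121 = 975
Base → 854 + 121 + 118 + 137 + 56 = 1286
RR6 = 975 / 1286 = 0.7582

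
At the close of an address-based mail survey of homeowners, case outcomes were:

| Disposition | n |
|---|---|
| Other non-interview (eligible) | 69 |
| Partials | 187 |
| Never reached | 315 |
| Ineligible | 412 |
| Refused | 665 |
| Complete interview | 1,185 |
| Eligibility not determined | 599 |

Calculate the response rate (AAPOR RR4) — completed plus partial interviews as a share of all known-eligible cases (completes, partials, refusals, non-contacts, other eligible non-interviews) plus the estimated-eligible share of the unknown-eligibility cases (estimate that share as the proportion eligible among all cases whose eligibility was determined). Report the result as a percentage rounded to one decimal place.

Top → 1185 + 187 = 1372
Eligible (known) → 1185 + 187 + 665 + 315 + 69 = 2421
e = 2421 / (2421 + 412) = 2421 / 2833 = 0.8546
Eligible share of unknowns → 0.8546 × 599 = 511.91
Denom → 2421 + 511.91 = 2932.91
RR4 = 1372 / 2932.91 = 0.4678

46.8%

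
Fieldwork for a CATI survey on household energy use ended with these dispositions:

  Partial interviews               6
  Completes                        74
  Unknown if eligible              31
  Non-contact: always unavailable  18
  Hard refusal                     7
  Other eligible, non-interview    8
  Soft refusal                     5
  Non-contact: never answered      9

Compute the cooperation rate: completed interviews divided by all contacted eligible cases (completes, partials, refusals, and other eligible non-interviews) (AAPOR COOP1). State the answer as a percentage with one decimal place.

Refusal or break-off = 7 + 5 = 12
No contact after all attempts = 9 + 18 = 27
Numerator: 74
Denominator: 74 + 6 + 12 + 8 = 100
COOP1 = 74 / 100 = 0.7400

74.0%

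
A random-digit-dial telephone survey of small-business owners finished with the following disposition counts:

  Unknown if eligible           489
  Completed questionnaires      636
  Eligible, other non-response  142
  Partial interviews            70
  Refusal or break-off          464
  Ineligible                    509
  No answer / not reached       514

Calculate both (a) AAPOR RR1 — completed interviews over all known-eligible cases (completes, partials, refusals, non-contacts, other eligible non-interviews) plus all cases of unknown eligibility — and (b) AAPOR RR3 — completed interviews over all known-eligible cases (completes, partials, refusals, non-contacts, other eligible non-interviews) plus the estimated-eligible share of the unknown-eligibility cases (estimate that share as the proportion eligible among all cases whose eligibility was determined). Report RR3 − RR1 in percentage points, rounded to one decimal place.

1.3

Top → 636
Denom → 636 + 70 + 464 + 514 + 142 + 489 = 2315
RR1 = 636 / 2315 = 0.2747
Eligible (known) → 636 + 70 + 464 + 514 + 142 = 1826
e = 1826 / (1826 + 509) = 1826 / 2335 = 0.7820
Eligible share of unknowns → 0.7820 × 489 = 382.40
Denom → 1826 + 382.40 = 2208.40
RR3 = 636 / 2208.40 = 0.2880
Difference = 28.80 − 27.47 = 1.33 percentage points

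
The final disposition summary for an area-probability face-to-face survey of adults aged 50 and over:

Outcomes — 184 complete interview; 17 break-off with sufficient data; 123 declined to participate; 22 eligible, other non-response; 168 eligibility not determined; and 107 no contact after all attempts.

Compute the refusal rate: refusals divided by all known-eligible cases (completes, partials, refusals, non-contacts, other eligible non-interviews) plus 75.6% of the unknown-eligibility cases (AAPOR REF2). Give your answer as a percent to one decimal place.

21.2%

Numerator = 123
Known eligible = 184 + 17 + 123 + 107 + 22 = 453
Eligible share of unknowns = 0.7560 × 168 = 127.01
Base = 453 + 127.01 = 580.01
REF2 = 123 / 580.01 = 0.2121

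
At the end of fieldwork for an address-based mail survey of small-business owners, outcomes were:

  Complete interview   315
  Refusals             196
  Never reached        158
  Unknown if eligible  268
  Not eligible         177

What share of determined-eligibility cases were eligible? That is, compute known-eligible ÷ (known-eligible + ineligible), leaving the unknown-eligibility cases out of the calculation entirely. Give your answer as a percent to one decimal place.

Eligible (known): 315 + 196 + 158 = 669
e = 669 / (669 + 177) = 669 / 846 = 0.7908

79.1%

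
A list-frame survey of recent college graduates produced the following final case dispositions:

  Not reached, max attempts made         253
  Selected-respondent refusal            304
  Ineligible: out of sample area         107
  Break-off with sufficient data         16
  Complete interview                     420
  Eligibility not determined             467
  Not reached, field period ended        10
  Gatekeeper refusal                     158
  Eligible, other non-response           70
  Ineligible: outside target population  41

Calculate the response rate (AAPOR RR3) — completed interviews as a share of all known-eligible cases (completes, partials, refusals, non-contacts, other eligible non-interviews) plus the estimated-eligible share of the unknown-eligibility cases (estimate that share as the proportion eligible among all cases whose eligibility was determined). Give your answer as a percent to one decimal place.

25.5%

Declined to participate = 158 + 304 = 462
Never reached = 10 + 253 = 263
Out of scope = 41 + 107 = 148
Top: 420
Determined eligible: 420 + 16 + 462 + 263 + 70 = 1231
e = 1231 / (1231 + 148) = 1231 / 1379 = 0.8927
e × U: 0.8927 × 467 = 416.89
Denom: 1231 + 416.89 = 1647.89
RR3 = 420 / 1647.89 = 0.2549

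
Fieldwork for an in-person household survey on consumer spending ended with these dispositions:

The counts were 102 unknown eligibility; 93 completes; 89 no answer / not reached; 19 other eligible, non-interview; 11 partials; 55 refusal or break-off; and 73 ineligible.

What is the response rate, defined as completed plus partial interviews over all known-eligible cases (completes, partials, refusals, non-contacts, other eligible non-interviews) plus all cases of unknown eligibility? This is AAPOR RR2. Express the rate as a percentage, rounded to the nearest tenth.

28.2%

Num = 93 + 11 = 104
Denominator = 93 + 11 + 55 + 89 + 19 + 102 = 369
RR2 = 104 / 369 = 0.2818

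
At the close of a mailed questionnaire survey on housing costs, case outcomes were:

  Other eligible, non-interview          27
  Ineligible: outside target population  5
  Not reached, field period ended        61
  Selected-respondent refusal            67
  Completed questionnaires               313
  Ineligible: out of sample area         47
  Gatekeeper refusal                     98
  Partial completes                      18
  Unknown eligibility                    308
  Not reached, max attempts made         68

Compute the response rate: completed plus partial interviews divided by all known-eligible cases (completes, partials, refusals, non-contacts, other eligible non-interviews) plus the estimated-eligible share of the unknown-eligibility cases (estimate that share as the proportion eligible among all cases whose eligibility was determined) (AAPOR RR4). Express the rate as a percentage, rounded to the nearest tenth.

35.3%

Refusals = 98 + 67 = 165
No answer / not reached = 61 + 68 = 129
Screened out, ineligible = 5 + 47 = 52
Numerator = 313 + 18 = 331
Eligible (known) = 313 + 18 + 165 + 129 + 27 = 652
e = 652 / (652 + 52) = 652 / 704 = 0.9261
Eligible share of unknowns = 0.9261 × 308 = 285.24
Base = 652 + 285.24 = 937.24
RR4 = 331 / 937.24 = 0.3532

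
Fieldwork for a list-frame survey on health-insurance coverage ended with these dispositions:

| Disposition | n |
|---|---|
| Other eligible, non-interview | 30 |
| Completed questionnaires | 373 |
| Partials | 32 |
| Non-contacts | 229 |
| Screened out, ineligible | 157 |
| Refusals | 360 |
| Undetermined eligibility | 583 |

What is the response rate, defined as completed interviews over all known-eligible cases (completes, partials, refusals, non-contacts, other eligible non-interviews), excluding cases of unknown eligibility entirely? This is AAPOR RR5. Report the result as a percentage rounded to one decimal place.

Top: 373
Denom: 373 + 32 + 360 + 229 + 30 = 1024
RR5 = 373 / 1024 = 0.3643

36.4%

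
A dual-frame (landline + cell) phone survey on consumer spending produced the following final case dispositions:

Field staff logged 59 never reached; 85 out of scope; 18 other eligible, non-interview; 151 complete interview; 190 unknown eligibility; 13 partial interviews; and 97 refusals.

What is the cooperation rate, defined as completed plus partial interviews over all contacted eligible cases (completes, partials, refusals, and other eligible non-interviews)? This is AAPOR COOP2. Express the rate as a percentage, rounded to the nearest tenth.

58.8%

Numerator: 151 + 13 = 164
Base: 151 + 13 + 97 + 18 = 279
COOP2 = 164 / 279 = 0.5878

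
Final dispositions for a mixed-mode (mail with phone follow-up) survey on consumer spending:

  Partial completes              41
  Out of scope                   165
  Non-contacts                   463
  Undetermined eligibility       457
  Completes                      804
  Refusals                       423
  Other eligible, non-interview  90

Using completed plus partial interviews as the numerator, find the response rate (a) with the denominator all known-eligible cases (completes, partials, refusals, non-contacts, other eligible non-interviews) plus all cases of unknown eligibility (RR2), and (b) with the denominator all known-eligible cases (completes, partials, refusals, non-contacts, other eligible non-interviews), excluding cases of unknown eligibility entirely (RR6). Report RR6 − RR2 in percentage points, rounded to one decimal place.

Top → 804 + 41 = 845
Denominator → 804 + 41 + 423 + 463 + 90 + 457 = 2278
RR2 = 845 / 2278 = 0.3709
Denominator → 804 + 41 + 423 + 463 + 90 = 1821
RR6 = 845 / 1821 = 0.4640
Difference = 46.40 − 37.09 = 9.31 percentage points

9.3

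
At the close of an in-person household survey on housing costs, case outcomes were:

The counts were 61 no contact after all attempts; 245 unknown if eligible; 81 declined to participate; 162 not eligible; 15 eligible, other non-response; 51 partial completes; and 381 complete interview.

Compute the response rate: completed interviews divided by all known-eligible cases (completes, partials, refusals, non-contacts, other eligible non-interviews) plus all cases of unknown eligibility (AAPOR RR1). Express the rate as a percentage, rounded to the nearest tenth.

Top → 381
Base → 381 + 51 + 81 + 61 + 15 + 245 = 834
RR1 = 381 / 834 = 0.4568

45.7%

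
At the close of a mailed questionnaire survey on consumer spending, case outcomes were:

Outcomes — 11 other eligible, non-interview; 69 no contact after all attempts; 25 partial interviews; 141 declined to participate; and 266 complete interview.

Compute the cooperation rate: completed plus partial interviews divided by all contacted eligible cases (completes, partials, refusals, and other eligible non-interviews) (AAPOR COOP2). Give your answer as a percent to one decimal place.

65.7%

Numerator = 266 + 25 = 291
Denominator = 266 + 25 + 141 + 11 = 443
COOP2 = 291 / 443 = 0.6569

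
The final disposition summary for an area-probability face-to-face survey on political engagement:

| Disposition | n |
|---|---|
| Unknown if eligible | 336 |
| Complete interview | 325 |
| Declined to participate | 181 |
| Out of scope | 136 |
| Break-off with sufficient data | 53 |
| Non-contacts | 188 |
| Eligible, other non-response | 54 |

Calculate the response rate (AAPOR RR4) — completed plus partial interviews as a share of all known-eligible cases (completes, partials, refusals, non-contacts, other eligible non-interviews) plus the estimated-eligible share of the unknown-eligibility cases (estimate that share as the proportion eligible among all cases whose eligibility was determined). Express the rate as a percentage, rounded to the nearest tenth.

34.7%

Top → 325 + 53 = 378
Known eligible → 325 + 53 + 181 + 188 + 54 = 801
e = 801 / (801 + 136) = 801 / 937 = 0.8549
Eligible share of unknowns → 0.8549 × 336 = 287.25
Denom → 801 + 287.25 = 1088.25
RR4 = 378 / 1088.25 = 0.3473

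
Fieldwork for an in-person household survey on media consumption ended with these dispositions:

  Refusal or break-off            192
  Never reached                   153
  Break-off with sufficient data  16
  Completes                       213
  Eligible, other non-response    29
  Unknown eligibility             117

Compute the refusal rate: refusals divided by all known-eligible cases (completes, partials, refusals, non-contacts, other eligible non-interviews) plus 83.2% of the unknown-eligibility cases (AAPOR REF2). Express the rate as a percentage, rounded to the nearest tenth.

Num: 192
Eligible (known): 213 + 16 + 192 + 153 + 29 = 603
e × U: 0.8320 × 117 = 97.34
Denominator: 603 + 97.34 = 700.34
REF2 = 192 / 700.34 = 0.2742

27.4%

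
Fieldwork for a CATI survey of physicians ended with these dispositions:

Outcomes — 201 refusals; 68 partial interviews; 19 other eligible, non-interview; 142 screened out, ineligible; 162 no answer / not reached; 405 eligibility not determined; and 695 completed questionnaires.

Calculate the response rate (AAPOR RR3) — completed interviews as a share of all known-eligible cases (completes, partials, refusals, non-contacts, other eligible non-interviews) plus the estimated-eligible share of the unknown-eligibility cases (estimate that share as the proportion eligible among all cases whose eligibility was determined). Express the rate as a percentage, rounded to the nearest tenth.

Numerator → 695
Known eligible → 695 + 68 + 201 + 162 + 19 = 1145
e = 1145 / (1145 + 142) = 1145 / 1287 = 0.8897
Estimated eligible among unknowns → 0.8897 × 405 = 360.33
Denominator → 1145 + 360.33 = 1505.33
RR3 = 695 / 1505.33 = 0.4617

46.2%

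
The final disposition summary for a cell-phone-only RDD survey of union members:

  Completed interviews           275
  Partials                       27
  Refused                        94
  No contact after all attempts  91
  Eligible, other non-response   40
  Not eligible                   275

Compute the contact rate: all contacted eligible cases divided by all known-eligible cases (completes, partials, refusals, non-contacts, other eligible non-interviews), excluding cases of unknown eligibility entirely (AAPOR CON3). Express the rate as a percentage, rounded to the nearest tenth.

82.7%

Numerator: 275 + 27 + 94 + 40 = 436
Denominator: 275 + 27 + 94 + 91 + 40 = 527
CON3 = 436 / 527 = 0.8273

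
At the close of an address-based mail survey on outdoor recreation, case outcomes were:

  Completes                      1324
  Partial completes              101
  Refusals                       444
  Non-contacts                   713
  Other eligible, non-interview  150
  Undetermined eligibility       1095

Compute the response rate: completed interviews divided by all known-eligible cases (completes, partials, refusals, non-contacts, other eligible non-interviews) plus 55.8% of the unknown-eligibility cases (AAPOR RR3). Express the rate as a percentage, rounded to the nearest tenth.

39.6%

Num: 1324
Known eligible: 1324 + 101 + 444 + 713 + 150 = 2732
Estimated eligible among unknowns: 0.5580 × 1095 = 611.01
Denominator: 2732 + 611.01 = 3343.01
RR3 = 1324 / 3343.01 = 0.3961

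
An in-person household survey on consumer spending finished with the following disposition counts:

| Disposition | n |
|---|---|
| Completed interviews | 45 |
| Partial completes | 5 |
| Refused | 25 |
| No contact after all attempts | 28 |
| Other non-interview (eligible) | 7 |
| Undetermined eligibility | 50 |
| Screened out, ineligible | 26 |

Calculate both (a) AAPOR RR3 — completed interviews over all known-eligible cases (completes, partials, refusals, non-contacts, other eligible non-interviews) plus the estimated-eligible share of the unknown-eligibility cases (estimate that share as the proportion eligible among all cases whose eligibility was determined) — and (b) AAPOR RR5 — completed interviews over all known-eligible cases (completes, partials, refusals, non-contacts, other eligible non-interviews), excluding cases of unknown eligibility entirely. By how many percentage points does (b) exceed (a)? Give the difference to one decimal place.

11.0

Numerator → 45
Determined eligible → 45 + 5 + 25 + 28 + 7 = 110
e = 110 / (110 + 26) = 110 / 136 = 0.8088
e × U → 0.8088 × 50 = 40.44
Denominator → 110 + 40.44 = 150.44
RR3 = 45 / 150.44 = 0.2991
Denominator → 45 + 5 + 25 + 28 + 7 = 110
RR5 = 45 / 110 = 0.4091
Difference = 40.91 − 29.91 = 11.00 percentage points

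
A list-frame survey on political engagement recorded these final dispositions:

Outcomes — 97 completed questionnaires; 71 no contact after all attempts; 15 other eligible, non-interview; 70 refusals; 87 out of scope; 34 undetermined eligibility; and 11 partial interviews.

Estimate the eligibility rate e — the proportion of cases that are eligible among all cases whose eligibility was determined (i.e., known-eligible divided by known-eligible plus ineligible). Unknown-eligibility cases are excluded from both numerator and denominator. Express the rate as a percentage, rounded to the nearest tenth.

Determined eligible = 97 + 11 + 70 + 71 + 15 = 264
e = 264 / (264 + 87) = 264 / 351 = 0.7521

75.2%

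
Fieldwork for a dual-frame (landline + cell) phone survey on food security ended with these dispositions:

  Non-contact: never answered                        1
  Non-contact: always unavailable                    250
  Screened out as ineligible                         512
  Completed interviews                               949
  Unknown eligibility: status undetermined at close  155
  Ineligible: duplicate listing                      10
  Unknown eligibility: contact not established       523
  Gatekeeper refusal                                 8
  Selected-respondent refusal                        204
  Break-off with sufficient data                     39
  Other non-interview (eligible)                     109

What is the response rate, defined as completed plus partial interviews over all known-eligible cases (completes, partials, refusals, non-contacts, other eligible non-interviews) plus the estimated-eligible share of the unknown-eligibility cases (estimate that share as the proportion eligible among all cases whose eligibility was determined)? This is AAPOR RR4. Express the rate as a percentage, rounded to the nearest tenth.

Declined to participate = 8 + 204 = 212
No answer / not reached = 1 + 250 = 251
Eligibility not determined = 523 + 155 = 678
Ineligible = 512 + 10 = 522
Top = 949 + 39 = 988
Determined eligible = 949 + 39 + 212 + 251 + 109 = 1560
e = 1560 / (1560 + 522) = 1560 / 2082 = 0.7493
Eligible share of unknowns = 0.7493 × 678 = 508.03
Base = 1560 + 508.03 = 2068.03
RR4 = 988 / 2068.03 = 0.4777

47.8%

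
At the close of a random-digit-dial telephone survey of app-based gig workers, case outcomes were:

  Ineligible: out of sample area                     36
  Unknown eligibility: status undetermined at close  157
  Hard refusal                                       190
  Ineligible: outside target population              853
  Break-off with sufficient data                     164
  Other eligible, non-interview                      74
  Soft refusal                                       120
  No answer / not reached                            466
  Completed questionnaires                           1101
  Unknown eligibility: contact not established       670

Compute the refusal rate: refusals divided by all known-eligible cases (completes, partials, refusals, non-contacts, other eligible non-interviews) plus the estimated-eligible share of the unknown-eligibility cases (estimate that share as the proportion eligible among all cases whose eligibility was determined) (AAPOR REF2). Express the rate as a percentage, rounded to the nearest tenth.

11.5%

Refusals = 190 + 120 = 310
Unknown eligibility = 670 + 157 = 827
Screened out, ineligible = 853 + 36 = 889
Numerator → 310
Eligible (known) → 1101 + 164 + 310 + 466 + 74 = 2115
e = 2115 / (2115 + 889) = 2115 / 3004 = 0.7041
Eligible share of unknowns → 0.7041 × 827 = 582.29
Denom → 2115 + 582.29 = 2697.29
REF2 = 310 / 2697.29 = 0.1149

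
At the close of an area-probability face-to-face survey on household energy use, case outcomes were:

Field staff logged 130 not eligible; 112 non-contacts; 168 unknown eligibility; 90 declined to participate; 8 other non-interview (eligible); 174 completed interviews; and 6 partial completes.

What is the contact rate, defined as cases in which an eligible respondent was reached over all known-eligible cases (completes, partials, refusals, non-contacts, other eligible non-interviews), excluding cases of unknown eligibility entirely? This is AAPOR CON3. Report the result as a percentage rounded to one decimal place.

71.3%

Top: 174 + 6 + 90 + 8 = 278
Denominator: 174 + 6 + 90 + 112 + 8 = 390
CON3 = 278 / 390 = 0.7128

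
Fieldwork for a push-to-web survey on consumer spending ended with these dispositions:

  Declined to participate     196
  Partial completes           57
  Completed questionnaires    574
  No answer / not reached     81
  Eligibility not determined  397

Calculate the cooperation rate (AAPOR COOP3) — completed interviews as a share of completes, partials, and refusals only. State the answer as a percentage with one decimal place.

69.4%

Num: 574
Denom: 574 + 57 + 196 = 827
COOP3 = 574 / 827 = 0.6941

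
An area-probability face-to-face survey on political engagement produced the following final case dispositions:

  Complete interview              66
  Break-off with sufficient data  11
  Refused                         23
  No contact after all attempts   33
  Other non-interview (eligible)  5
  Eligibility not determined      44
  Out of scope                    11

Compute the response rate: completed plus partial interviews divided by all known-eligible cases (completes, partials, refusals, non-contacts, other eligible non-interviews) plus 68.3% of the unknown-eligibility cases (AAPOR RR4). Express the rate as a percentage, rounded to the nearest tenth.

Top → 66 + 11 = 77
Known eligible → 66 + 11 + 23 + 33 + 5 = 138
Estimated eligible among unknowns → 0.6830 × 44 = 30.05
Denominator → 138 + 30.05 = 168.05
RR4 = 77 / 168.05 = 0.4582

45.8%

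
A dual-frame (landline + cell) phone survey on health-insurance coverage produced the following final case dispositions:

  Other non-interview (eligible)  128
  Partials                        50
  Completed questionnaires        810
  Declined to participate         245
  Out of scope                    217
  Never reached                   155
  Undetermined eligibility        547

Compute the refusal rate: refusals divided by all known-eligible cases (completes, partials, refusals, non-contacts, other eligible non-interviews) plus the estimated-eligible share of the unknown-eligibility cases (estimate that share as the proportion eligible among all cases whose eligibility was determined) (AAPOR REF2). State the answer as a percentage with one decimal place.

13.2%

Top = 245
Eligible (known) = 810 + 50 + 245 + 155 + 128 = 1388
e = 1388 / (1388 + 217) = 1388 / 1605 = 0.8648
Estimated eligible among unknowns = 0.8648 × 547 = 473.05
Base = 1388 + 473.05 = 1861.05
REF2 = 245 / 1861.05 = 0.1316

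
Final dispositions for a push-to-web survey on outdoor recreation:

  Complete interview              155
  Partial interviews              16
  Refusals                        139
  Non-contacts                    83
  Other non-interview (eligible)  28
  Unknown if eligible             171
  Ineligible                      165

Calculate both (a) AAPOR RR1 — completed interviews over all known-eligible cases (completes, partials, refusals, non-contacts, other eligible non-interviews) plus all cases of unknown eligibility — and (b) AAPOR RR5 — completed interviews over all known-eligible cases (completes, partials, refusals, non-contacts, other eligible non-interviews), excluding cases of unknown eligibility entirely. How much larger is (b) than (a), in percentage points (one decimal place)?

Num = 155
Base = 155 + 16 + 139 + 83 + 28 + 171 = 592
RR1 = 155 / 592 = 0.2618
Base = 155 + 16 + 139 + 83 + 28 = 421
RR5 = 155 / 421 = 0.3682
Difference = 36.82 − 26.18 = 10.64 percentage points

10.6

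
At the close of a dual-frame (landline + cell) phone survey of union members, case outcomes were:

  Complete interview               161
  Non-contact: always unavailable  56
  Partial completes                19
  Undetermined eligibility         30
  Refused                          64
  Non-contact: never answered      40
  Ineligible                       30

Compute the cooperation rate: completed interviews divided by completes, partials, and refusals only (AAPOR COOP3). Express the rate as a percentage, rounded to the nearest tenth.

Never reached = 40 + 56 = 96
Num → 161
Denom → 161 + 19 + 64 = 244
COOP3 = 161 / 244 = 0.6598

66.0%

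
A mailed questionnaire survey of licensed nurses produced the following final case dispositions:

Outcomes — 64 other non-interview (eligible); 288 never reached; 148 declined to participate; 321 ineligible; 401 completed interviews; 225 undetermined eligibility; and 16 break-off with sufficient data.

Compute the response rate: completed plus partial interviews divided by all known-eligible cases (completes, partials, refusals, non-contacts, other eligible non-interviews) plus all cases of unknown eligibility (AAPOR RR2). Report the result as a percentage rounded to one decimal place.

Top = 401 + 16 = 417
Denominator = 401 + 16 + 148 + 288 + 64 + 225 = 1142
RR2 = 417 / 1142 = 0.3651

36.5%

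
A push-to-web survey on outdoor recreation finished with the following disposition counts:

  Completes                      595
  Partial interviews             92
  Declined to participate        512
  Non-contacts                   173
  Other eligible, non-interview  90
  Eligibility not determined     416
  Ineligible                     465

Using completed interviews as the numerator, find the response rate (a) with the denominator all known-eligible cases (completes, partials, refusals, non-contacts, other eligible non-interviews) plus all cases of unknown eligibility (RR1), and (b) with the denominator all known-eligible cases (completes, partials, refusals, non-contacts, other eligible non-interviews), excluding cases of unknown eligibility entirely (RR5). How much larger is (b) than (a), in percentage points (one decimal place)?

Top: 595
Denom: 595 + 92 + 512 + 173 + 90 + 416 = 1878
RR1 = 595 / 1878 = 0.3168
Denom: 595 + 92 + 512 + 173 + 90 = 1462
RR5 = 595 / 1462 = 0.4070
Difference = 40.70 − 31.68 = 9.02 percentage points

9.0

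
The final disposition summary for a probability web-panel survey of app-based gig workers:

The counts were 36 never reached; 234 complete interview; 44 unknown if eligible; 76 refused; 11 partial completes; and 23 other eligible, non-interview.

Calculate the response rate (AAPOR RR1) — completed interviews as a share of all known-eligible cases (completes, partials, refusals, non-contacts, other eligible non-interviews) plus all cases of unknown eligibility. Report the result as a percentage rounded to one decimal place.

Top → 234
Denominator → 234 + 11 + 76 + 36 + 23 + 44 = 424
RR1 = 234 / 424 = 0.5519

55.2%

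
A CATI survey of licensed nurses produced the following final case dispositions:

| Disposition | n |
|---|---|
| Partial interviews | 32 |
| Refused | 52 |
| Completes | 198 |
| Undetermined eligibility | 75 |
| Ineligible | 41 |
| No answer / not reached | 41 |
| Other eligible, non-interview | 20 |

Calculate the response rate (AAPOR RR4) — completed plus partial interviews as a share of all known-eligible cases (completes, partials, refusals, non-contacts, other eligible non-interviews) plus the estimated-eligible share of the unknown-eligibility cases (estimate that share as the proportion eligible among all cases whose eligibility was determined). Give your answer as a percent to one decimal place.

56.1%

Top = 198 + 32 = 230
Determined eligible = 198 + 32 + 52 + 41 + 20 = 343
e = 343 / (343 + 41) = 343 / 384 = 0.8932
e × U = 0.8932 × 75 = 66.99
Denominator = 343 + 66.99 = 409.99
RR4 = 230 / 409.99 = 0.5610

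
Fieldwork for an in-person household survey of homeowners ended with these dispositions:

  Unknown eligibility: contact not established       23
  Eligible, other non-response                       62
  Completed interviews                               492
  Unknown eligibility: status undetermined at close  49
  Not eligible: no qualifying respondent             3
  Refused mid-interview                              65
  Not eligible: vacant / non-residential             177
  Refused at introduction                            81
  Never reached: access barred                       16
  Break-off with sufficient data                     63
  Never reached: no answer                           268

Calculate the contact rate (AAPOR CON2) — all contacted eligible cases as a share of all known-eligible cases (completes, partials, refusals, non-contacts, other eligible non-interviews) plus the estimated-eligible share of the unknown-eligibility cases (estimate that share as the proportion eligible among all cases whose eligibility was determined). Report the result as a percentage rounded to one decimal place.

Refused = 81 + 65 = 146
No answer / not reached = 268 + 16 = 284
Unknown eligibility = 23 + 49 = 72
Ineligible = 3 + 177 = 180
Num → 492 + 63 + 146 + 62 = 763
Eligible (known) → 492 + 63 + 146 + 284 + 62 = 1047
e = 1047 / (1047 + 180) = 1047 / 1227 = 0.8533
e × U → 0.8533 × 72 = 61.44
Base → 1047 + 61.44 = 1108.44
CON2 = 763 / 1108.44 = 0.6884

68.8%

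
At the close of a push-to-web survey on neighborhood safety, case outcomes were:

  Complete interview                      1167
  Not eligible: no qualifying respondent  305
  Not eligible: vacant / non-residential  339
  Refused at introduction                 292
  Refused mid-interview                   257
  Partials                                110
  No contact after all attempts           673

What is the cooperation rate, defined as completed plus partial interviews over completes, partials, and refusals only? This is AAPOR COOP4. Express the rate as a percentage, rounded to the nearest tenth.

Refusals = 292 + 257 = 549
Ineligible = 305 + 339 = 644
Num: 1167 + 110 = 1277
Base: 1167 + 110 + 549 = 1826
COOP4 = 1277 / 1826 = 0.6993

69.9%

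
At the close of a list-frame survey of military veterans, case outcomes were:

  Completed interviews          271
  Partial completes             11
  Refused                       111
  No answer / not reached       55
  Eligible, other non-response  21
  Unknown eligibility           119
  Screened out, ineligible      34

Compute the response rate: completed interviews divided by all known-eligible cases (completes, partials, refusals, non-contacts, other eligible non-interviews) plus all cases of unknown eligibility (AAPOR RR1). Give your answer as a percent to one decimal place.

46.1%

Num = 271
Denominator = 271 + 11 + 111 + 55 + 21 + 119 = 588
RR1 = 271 / 588 = 0.4609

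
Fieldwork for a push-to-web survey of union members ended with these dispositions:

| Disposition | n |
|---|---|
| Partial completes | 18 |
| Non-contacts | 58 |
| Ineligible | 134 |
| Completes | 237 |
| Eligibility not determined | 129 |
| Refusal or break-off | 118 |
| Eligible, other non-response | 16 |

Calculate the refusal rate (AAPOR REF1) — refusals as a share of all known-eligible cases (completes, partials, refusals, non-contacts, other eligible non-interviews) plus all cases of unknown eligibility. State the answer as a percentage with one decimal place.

Top: 118
Denom: 237 + 18 + 118 + 58 + 16 + 129 = 576
REF1 = 118 / 576 = 0.2049

20.5%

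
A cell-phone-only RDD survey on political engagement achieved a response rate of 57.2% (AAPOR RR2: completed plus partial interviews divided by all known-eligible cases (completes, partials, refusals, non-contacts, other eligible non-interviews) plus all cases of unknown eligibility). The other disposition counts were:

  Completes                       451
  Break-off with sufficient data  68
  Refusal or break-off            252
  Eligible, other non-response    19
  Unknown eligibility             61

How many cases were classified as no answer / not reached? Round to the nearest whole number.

Num → 451 + 68 = 519
RR2 = 519 / D = 0.572
D = 519 / 0.572 = 907.3
Other denominator terms total 851
no answer / not reached = 907.3 − 851 ≈ 56

56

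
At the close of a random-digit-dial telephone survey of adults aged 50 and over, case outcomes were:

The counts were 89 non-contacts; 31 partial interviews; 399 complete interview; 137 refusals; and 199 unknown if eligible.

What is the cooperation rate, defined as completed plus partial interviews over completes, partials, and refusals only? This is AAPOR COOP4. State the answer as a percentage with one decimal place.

Top = 399 + 31 = 430
Denom = 399 + 31 + 137 = 567
COOP4 = 430 / 567 = 0.7584

75.8%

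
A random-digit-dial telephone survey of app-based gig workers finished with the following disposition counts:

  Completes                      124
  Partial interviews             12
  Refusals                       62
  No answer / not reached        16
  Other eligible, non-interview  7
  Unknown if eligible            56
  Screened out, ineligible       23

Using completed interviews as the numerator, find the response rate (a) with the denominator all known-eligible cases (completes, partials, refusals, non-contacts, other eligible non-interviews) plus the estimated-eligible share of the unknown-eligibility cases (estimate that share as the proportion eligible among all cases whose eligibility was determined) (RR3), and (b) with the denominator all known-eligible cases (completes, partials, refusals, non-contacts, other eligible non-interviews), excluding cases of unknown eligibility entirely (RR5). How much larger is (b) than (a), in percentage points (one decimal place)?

10.5

Top → 124
Eligible (known) → 124 + 12 + 62 + 16 + 7 = 221
e = 221 / (221 + 23) = 221 / 244 = 0.9057
Eligible share of unknowns → 0.9057 × 56 = 50.72
Denom → 221 + 50.72 = 271.72
RR3 = 124 / 271.72 = 0.4564
Denom → 124 + 12 + 62 + 16 + 7 = 221
RR5 = 124 / 221 = 0.5611
Difference = 56.11 − 45.64 = 10.47 percentage points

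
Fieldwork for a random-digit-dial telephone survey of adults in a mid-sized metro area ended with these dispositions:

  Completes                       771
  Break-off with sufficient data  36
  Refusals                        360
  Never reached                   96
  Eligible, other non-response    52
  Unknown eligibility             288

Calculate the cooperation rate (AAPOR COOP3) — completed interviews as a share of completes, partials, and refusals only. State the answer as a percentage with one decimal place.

66.1%

Top: 771
Denominator: 771 + 36 + 360 = 1167
COOP3 = 771 / 1167 = 0.6607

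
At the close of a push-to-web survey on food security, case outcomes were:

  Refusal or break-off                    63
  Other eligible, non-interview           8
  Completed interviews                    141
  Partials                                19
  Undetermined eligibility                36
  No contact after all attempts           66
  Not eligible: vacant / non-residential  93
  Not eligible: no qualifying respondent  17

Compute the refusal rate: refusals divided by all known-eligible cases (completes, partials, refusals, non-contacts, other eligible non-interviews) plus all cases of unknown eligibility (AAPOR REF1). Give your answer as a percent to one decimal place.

Out of scope = 17 + 93 = 110
Numerator: 63
Denominator: 141 + 19 + 63 + 66 + 8 + 36 = 333
REF1 = 63 / 333 = 0.1892

18.9%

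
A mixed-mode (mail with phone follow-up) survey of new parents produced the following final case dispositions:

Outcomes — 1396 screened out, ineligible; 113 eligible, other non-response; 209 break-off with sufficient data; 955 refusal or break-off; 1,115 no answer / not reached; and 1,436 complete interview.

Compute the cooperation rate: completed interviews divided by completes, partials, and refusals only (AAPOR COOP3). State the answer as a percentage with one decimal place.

Top: 1436
Denom: 1436 + 209 + 955 = 2600
COOP3 = 1436 / 2600 = 0.5523

55.2%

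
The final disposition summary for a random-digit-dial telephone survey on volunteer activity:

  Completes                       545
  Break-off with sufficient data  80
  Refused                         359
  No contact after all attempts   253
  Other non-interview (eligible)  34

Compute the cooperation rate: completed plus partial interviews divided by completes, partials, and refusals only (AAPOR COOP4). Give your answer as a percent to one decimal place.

Num = 545 + 80 = 625
Denom = 545 + 80 + 359 = 984
COOP4 = 625 / 984 = 0.6352

63.5%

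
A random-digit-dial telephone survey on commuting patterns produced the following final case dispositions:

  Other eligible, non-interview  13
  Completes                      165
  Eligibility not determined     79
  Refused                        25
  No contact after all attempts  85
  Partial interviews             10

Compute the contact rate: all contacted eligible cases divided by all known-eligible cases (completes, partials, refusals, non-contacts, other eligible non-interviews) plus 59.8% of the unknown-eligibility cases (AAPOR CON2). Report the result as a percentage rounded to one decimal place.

Top → 165 + 10 + 25 + 13 = 213
Eligible (known) → 165 + 10 + 25 + 85 + 13 = 298
e × U → 0.5980 × 79 = 47.24
Denominator → 298 + 47.24 = 345.24
CON2 = 213 / 345.24 = 0.6170

61.7%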